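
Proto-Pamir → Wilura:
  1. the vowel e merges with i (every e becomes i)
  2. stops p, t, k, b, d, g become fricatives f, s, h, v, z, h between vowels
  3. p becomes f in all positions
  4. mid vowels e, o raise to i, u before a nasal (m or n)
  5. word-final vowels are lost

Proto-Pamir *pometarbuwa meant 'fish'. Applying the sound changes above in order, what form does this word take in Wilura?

fumisarbuw

Wilura: start from *pometarbuwa.
  rule 1 (vowel merger): pometarbuwa → pomitarbuwa
  rule 2 (intervocalic lenition): pomitarbuwa → pomisarbuwa
  rule 3 (unconditioned shift): pomisarbuwa → fomisarbuwa
  rule 4 (pre-nasal raising): fomisarbuwa → fumisarbuwa
  rule 5 (apocope): fumisarbuwa → fumisarbuw
  ⇒ Wilura fumisarbuw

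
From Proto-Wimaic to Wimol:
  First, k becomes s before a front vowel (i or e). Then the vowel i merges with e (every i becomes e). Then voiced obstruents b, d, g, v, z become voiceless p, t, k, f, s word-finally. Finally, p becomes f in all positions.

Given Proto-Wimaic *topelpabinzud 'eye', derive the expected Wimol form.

Wimol: *topelpabinzud > topelpabenzud > topelpabenzut > tofelfabenzut  (by vowel merger, final devoicing, unconditioned shift)

tofelfabenzut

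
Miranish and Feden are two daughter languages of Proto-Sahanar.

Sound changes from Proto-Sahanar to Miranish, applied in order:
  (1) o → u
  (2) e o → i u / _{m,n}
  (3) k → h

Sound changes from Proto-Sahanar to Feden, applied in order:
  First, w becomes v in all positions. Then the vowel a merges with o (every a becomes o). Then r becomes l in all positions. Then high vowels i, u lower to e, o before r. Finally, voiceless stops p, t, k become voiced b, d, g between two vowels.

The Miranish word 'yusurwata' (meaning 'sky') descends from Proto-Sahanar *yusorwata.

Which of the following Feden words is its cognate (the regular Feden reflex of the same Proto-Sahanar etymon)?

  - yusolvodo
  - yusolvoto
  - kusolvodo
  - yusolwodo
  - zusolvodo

yusolvodo

Feden: *yusorwata
  yusorwata → yusorvata   [unconditioned shift]
  yusorvata → yusorvoto   [vowel merger]
  yusorvoto → yusolvoto   [unconditioned shift]
  yusolvoto (rule 4 does not apply)
  yusolvoto → yusolvodo   [intervocalic voicing]
  giving Feden yusolvodo.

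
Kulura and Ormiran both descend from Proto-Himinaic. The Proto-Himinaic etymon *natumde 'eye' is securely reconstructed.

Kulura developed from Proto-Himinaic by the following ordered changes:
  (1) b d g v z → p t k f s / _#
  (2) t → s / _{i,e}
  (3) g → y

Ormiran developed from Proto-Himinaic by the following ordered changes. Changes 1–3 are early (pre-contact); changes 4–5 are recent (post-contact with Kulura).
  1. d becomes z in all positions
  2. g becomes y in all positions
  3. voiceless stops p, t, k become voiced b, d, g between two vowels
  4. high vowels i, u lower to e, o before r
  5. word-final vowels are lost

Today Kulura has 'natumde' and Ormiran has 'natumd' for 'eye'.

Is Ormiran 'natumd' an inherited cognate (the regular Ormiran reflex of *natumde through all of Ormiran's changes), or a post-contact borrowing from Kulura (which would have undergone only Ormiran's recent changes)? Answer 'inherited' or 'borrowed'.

borrowed

If inherited, *natumde would pass through all of Ormiran's changes:
Ormiran: start from *natumde.
  rule 1 (unconditioned shift): natumde → natumze
  rule 2: no change — natumze
  rule 3 (intervocalic voicing): natumze → nadumze
  rule 4: no change — nadumze
  rule 5 (apocope): nadumze → nadumz
  ⇒ Ormiran nadumz
If borrowed from Kulura 'natumde' after the early changes, it would undergo only the recent ones:
  rule 4 (pre-rhotic lowering): no change (natumde)
  rule 5 (apocope): natumde → natumd
  ⇒ as a loan: natumd
Ormiran 'natumd' matches the loan outcome 'natumd', not the inherited 'nadumz' — it skipped the early Ormiran changes, so it was borrowed from Kulura.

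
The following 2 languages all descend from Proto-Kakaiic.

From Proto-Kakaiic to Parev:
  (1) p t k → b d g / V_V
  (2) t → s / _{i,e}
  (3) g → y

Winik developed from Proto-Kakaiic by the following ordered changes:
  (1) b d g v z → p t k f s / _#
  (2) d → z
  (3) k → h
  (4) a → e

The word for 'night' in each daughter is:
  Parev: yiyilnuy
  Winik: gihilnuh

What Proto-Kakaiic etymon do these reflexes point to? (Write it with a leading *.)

Position 3: Parev has y, Winik has h. Taking the neighbouring segments as reconstructed: Parev y could go back to *k or *g or *y; Winik h could go back to *k or *h — the one source consistent with every daughter is *k.
Position 1: Parev has y, Winik has g. Winik preserves g here (none of its changes turn any other segment into g), so the proto-segment is *g.
Position 8: Parev has y, Winik has h. Taking the neighbouring segments as reconstructed: Parev y could go back to *g or *y; Winik h could go back to *k or *g or *h — the one source consistent with every daughter is *g.
This points to *gikilnug. Verify forward in each daughter:
Parev: *gikilnug
  gikilnug → gigilnug   [intervocalic voicing]
  gigilnug (rule 2 does not apply)
  gigilnug → yiyilnuy   [unconditioned shift]
  giving Parev yiyilnuy.
Winik: start from *gikilnug.
  rule 1 (final devoicing): gikilnug → gikilnuk
  rule 2: no change — gikilnuk
  rule 3 (unconditioned shift): gikilnuk → gihilnuh
  rule 4: no change — gihilnuh
  ⇒ Winik gihilnuh
*gikilnug is the unique common source.

*gikilnug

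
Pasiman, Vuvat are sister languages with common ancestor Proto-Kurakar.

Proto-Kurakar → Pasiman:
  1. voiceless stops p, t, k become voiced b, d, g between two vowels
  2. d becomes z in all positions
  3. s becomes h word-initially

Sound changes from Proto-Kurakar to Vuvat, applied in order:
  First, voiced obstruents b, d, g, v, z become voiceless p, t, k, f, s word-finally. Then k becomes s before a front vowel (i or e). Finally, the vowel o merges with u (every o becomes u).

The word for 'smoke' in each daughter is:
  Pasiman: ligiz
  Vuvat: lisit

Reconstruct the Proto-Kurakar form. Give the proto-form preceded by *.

Position 5: Pasiman has z, Vuvat has t. Taking the neighbouring segments as reconstructed: Pasiman z could go back to *d or *z; Vuvat t could go back to *t or *d — the one source consistent with every daughter is *d.
Position 3: Pasiman has g, Vuvat has s. Taking the neighbouring segments as reconstructed: Pasiman g could go back to *k or *g; Vuvat s could go back to *k or *s — the one source consistent with every daughter is *k.
Verify the candidate proto-form against each daughter:
Pasiman: *likid > ligid > ligiz  (by intervocalic voicing, unconditioned shift)
Vuvat: *likid
  likid → likit   [final devoicing]
  likit → lisit   [palatalisation]
  lisit (rule 3 does not apply)
  giving Vuvat lisit.
No other proto-form is consistent with every reflex, so the reconstruction is *likid.

*likid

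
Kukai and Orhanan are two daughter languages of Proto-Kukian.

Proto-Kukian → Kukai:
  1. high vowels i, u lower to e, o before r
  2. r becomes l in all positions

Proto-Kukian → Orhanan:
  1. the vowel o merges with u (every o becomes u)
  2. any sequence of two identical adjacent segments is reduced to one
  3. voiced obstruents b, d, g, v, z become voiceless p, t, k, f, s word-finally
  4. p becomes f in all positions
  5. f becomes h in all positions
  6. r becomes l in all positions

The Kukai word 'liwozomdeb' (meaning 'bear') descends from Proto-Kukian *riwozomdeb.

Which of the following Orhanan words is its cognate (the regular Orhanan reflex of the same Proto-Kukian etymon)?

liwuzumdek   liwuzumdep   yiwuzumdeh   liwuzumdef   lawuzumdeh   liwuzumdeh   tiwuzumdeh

liwuzumdeh

Orhanan: *riwozomdeb > riwuzumdeb > riwuzumdep > riwuzumdef > riwuzumdeh > liwuzumdeh  (by vowel merger, final devoicing, unconditioned shift, unconditioned shift, unconditioned shift)
Among the options, 'liwuzumdeh' alone shows every Orhanan change applied in order.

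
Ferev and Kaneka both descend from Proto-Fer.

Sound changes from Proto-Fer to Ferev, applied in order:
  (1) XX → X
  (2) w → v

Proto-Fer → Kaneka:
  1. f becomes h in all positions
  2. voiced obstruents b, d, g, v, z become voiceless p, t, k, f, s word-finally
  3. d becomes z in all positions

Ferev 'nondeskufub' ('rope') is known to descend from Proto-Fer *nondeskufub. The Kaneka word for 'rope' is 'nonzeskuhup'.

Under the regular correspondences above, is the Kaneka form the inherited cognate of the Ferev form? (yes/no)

yes

Derive the expected Kaneka reflex of *nondeskufub:
Kaneka: *nondeskufub > nondeskuhub > nondeskuhup > nonzeskuhup  (by unconditioned shift, final devoicing, unconditioned shift)
Kaneka 'nonzeskuhup' matches the regular reflex exactly, so the pair is cognate.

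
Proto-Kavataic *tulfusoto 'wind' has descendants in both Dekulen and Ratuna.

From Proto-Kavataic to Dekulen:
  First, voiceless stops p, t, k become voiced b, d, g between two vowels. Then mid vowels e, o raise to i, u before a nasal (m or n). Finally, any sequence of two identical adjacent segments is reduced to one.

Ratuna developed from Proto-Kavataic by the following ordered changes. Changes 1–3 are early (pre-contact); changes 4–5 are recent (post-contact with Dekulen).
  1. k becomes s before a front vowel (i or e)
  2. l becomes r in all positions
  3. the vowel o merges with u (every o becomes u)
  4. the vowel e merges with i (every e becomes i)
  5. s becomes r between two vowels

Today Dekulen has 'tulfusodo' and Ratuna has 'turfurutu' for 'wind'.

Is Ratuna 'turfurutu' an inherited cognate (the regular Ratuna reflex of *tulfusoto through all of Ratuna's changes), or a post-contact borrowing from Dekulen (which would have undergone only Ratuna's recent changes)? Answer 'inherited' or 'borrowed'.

inherited

If inherited, *tulfusoto would pass through all of Ratuna's changes:
Ratuna: *tulfusoto > turfusoto > turfusutu > turfurutu  (by unconditioned shift, vowel merger, rhotacism)
If borrowed from Dekulen 'tulfusodo' after the early changes, it would undergo only the recent ones:
  rule 4 (vowel merger): no change (tulfusodo)
  rule 5 (rhotacism): tulfusodo → tulfurodo
  ⇒ as a loan: tulfurodo
Ratuna 'turfurutu' matches the inherited outcome exactly, so it is an inherited cognate, not a loan.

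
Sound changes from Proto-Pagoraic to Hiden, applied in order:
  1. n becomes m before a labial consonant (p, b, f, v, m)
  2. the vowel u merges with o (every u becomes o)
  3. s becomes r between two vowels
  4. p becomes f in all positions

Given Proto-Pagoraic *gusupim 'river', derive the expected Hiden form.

gorofim

Hiden: *gusupim
  gusupim (rule 1 does not apply)
  gusupim → gosopim   [vowel merger]
  gosopim → goropim   [rhotacism]
  goropim → gorofim   [unconditioned shift]
  giving Hiden gorofim.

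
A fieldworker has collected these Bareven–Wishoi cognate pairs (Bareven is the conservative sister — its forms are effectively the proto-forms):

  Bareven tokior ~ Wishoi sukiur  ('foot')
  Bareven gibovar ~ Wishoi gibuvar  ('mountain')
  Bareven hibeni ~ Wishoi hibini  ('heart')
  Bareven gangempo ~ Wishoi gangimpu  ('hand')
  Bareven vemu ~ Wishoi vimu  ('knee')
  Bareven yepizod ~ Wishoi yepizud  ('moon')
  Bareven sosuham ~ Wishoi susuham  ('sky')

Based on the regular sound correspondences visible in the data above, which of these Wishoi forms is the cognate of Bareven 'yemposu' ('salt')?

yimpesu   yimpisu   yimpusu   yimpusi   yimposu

yimpusu

gangempo ~ gangimpu, vemu ~ vimu — Bareven e corresponds to Wishoi i after a consonant, before a nasal.
tokior ~ sukiur, yepizod ~ yepizud — Bareven o corresponds to Wishoi u after a consonant, before a consonant other than r, m, n, p, b, f, v.
Applying these to Bareven 'yemposu':
  yemposu → yimposu   (e→i after a consonant, before a nasal)
  yimposu → yimpusu   (o→u after a consonant, before a consonant other than r, m, n, p, b, f, v)
So the Wishoi cognate is 'yimpusu'.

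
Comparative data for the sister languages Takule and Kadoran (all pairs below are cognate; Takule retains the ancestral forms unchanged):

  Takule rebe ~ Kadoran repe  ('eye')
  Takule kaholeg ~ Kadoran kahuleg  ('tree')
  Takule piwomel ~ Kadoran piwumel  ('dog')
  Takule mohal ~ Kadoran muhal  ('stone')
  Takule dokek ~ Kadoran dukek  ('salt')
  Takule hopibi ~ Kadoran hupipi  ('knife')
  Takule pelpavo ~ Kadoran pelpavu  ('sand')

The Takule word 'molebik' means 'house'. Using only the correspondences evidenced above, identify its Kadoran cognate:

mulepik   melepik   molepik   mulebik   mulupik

kaholeg ~ kahuleg, mohal ~ muhal — Takule o corresponds to Kadoran u after a consonant, before a consonant other than r, m, n, p, b, f, v.
hopibi ~ hupipi — Takule b corresponds to Kadoran p between vowels (before a front vowel).
Applying these to Takule 'molebik':
  molebik → mulebik   (o→u after a consonant, before a consonant other than r, m, n, p, b, f, v)
  mulebik → mulepik   (b→p between vowels (before a front vowel))
So the Kadoran cognate is 'mulepik'.

mulepik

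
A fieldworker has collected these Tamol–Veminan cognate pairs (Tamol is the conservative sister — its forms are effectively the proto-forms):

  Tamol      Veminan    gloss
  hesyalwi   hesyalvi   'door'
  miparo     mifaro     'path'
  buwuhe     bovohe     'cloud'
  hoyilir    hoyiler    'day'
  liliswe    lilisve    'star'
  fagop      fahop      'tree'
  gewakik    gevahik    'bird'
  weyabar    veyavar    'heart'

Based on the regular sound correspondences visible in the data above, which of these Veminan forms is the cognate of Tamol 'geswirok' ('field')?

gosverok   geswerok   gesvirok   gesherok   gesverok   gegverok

hesyalwi ~ hesyalvi — Tamol w corresponds to Veminan v after a consonant, before a front vowel.
hoyilir ~ hoyiler — Tamol i corresponds to Veminan e after a consonant, before r.
Applying these to Tamol 'geswirok':
  geswirok → gesvirok   (w→v after a consonant, before a front vowel)
  gesvirok → gesverok   (i→e after a consonant, before r)
So the Veminan cognate is 'gesverok'.

gesverok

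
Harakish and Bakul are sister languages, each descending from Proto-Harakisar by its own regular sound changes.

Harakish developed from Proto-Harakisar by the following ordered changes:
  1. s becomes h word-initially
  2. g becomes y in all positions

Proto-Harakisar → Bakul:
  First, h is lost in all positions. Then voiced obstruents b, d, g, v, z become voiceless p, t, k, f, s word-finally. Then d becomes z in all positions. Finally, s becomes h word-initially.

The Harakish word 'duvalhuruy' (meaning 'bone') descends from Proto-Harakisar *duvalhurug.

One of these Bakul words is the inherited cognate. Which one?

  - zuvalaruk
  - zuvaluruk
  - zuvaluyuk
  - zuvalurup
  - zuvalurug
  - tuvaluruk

Bakul: *duvalhurug > duvalurug > duvaluruk > zuvaluruk  (by h-loss, final devoicing, unconditioned shift)
Among the options, 'zuvaluruk' alone shows every Bakul change applied in order.

zuvaluruk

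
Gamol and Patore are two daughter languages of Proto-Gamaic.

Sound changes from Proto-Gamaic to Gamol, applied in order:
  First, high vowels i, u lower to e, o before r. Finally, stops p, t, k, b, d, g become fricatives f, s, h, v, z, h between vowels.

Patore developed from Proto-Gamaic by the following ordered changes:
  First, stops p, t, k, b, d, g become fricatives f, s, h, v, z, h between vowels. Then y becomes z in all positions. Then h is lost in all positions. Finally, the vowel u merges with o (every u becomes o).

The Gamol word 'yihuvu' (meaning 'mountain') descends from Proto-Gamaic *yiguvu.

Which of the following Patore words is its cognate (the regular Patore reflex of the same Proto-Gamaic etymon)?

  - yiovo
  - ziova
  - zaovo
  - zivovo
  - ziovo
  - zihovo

Patore: *yiguvu
  yiguvu → yihuvu   [intervocalic lenition]
  yihuvu → zihuvu   [unconditioned shift]
  zihuvu → ziuvu   [h-loss]
  ziuvu → ziovo   [vowel merger]
  giving Patore ziovo.
The other candidates each miss or misapply at least one Patore change.

ziovo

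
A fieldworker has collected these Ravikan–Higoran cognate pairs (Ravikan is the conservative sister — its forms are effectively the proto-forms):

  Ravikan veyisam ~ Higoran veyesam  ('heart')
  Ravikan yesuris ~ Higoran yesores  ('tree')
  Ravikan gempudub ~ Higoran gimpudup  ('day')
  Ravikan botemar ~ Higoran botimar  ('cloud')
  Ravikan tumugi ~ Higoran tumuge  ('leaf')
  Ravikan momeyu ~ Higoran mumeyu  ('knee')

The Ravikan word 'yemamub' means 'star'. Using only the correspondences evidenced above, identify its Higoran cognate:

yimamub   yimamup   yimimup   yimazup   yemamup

yimamup

gempudub ~ gimpudup, botemar ~ botimar — Ravikan e corresponds to Higoran i after a consonant, before a nasal.
gempudub ~ gimpudup — Ravikan b corresponds to Higoran p word-finally.
Applying these to Ravikan 'yemamub':
  yemamub → yimamub   (e→i after a consonant, before a nasal)
  yimamub → yimamup   (b→p word-finally)
So the Higoran cognate is 'yimamup'.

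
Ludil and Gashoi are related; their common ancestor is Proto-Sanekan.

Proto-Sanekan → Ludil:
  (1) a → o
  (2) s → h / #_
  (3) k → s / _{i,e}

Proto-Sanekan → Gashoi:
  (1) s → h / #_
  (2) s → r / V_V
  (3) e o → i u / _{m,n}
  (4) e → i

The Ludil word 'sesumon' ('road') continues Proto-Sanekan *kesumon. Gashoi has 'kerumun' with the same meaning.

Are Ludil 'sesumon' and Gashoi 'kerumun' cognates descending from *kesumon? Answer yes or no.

no

Derive the expected Gashoi reflex of *kesumon:
Gashoi: *kesumon
  kesumon (rule 1 does not apply)
  kesumon → kerumon   [rhotacism]
  kerumon → kerumun   [pre-nasal raising]
  kerumun → kirumun   [vowel merger]
  giving Gashoi kirumun.
The regular Gashoi reflex would be 'kirumun', but the attested form is 'kerumun'. The correspondence is irregular, so they are not cognates (the Gashoi form has a different source).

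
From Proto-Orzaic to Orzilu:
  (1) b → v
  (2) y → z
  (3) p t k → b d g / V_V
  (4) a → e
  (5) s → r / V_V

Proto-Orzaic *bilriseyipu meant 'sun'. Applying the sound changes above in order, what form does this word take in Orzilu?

vilrirezibu

Orzilu: *bilriseyipu
  bilriseyipu → vilriseyipu   [unconditioned shift]
  vilriseyipu → vilrisezipu   [unconditioned shift]
  vilrisezipu → vilrisezibu   [intervocalic voicing]
  vilrisezibu (rule 4 does not apply)
  vilrisezibu → vilrirezibu   [rhotacism]
  giving Orzilu vilrirezibu.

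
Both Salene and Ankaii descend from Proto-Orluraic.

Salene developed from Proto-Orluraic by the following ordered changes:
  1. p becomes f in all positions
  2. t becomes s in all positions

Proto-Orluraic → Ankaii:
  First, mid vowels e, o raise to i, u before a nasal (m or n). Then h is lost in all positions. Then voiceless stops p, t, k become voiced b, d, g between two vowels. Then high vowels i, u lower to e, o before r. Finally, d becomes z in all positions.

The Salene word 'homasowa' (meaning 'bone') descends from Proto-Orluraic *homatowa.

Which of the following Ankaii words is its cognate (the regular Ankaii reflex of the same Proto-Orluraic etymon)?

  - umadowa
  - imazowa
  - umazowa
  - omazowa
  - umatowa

Ankaii: start from *homatowa.
  rule 1 (pre-nasal raising): homatowa → humatowa
  rule 2 (h-loss): humatowa → umatowa
  rule 3 (intervocalic voicing): umatowa → umadowa
  rule 4: no change — umadowa
  rule 5 (unconditioned shift): umadowa → umazowa
  ⇒ Ankaii umazowa
Only 'umazowa' matches the regular Ankaii development of *homatowa.

umazowa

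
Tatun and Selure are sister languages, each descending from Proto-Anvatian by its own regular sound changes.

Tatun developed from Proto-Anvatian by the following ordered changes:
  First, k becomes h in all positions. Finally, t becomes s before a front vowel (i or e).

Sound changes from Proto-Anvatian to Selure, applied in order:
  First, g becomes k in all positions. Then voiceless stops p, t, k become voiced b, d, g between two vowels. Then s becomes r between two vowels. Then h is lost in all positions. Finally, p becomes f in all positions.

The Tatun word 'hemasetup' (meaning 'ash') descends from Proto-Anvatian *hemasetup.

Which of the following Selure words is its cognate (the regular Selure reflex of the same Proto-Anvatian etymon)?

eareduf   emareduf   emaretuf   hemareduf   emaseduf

Selure: *hemasetup
  hemasetup (rule 1 does not apply)
  hemasetup → hemasedup   [intervocalic voicing]
  hemasedup → hemaredup   [rhotacism]
  hemaredup → emaredup   [h-loss]
  emaredup → emareduf   [unconditioned shift]
  giving Selure emareduf.
Among the options, 'emareduf' alone shows every Selure change applied in order.

emareduf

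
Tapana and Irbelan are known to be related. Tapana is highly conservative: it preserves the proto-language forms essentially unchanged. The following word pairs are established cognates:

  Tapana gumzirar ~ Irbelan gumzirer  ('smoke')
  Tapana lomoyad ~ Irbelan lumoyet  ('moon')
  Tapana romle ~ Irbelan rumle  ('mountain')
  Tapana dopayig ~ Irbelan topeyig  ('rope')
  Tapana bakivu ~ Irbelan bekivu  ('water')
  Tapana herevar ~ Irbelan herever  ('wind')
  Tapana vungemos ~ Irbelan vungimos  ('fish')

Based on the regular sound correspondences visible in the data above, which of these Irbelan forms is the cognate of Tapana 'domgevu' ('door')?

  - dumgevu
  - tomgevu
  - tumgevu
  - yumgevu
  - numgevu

tumgevu

dopayig ~ topeyig — Tapana d corresponds to Irbelan t word-initially before a back vowel.
lomoyad ~ lumoyet, romle ~ rumle — Tapana o corresponds to Irbelan u after a consonant, before a nasal.
Applying these to Tapana 'domgevu':
  domgevu → tomgevu   (d→t word-initially before a back vowel)
  tomgevu → tumgevu   (o→u after a consonant, before a nasal)
So the Irbelan cognate is 'tumgevu'.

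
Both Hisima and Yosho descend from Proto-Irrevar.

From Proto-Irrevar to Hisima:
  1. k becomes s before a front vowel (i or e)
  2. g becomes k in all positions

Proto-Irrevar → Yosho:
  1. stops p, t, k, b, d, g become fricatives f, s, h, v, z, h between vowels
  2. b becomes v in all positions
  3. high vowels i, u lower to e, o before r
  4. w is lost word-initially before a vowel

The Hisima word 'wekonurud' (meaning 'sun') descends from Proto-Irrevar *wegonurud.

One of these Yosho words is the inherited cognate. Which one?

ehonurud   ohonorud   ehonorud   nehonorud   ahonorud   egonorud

Yosho: start from *wegonurud.
  rule 1 (intervocalic lenition): wegonurud → wehonurud
  rule 2: no change — wehonurud
  rule 3 (pre-rhotic lowering): wehonurud → wehonorud
  rule 4 (glide loss): wehonorud → ehonorud
  ⇒ Yosho ehonorud
Among the options, 'ehonorud' alone shows every Yosho change applied in order.

ehonorud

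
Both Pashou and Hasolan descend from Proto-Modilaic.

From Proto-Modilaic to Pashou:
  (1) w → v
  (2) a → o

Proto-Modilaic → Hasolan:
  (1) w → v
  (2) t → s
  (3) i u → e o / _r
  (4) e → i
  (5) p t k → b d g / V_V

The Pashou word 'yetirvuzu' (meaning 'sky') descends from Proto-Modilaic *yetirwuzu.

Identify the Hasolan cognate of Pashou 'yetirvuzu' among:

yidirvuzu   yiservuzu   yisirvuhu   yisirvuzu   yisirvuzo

yisirvuzu

Hasolan: *yetirwuzu
  yetirwuzu → yetirvuzu   [unconditioned shift]
  yetirvuzu → yesirvuzu   [unconditioned shift]
  yesirvuzu → yeservuzu   [pre-rhotic lowering]
  yeservuzu → yisirvuzu   [vowel merger]
  yisirvuzu (rule 5 does not apply)
  giving Hasolan yisirvuzu.
Among the options, 'yisirvuzu' alone shows every Hasolan change applied in order.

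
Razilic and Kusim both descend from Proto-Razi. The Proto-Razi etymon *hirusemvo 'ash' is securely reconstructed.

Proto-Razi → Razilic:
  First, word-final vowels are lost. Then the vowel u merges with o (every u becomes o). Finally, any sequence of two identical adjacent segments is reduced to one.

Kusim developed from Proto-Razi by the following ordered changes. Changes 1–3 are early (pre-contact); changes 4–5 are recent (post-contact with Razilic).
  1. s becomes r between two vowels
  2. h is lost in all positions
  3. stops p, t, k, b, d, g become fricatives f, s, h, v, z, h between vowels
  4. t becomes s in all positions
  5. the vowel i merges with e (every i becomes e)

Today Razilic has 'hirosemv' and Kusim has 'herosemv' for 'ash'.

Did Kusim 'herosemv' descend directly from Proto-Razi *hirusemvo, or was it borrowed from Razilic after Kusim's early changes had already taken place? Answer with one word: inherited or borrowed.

If inherited, *hirusemvo would pass through all of Kusim's changes:
Kusim: start from *hirusemvo.
  rule 1 (rhotacism): hirusemvo → hiruremvo
  rule 2 (h-loss): hiruremvo → iruremvo
  rule 3: no change — iruremvo
  rule 4: no change — iruremvo
  rule 5 (vowel merger): iruremvo → eruremvo
  ⇒ Kusim eruremvo
If borrowed from Razilic 'hirosemv' after the early changes, it would undergo only the recent ones:
  rule 4 (unconditioned shift): no change (hirosemv)
  rule 5 (vowel merger): hirosemv → herosemv
  ⇒ as a loan: herosemv
Kusim 'herosemv' matches the loan outcome 'herosemv', not the inherited 'eruremvo' — it skipped the early Kusim changes, so it was borrowed from Razilic.

borrowed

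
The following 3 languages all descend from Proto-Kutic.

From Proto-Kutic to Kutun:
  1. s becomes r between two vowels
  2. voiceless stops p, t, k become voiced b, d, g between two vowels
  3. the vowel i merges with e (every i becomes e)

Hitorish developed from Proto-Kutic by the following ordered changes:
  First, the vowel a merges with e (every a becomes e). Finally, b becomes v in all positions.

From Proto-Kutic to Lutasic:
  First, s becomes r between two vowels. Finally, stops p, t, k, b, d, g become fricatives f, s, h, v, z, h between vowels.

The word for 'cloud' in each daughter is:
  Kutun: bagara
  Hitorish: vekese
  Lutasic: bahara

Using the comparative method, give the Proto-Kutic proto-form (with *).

*bakasa

Position 2: Kutun has a, Hitorish has e, Lutasic has a. Kutun preserves a here (none of its changes turn any other segment into a), so the proto-segment is *a.
Position 5: Kutun has r, Hitorish has s, Lutasic has r. Hitorish preserves s here (none of its changes turn any other segment into s), so the proto-segment is *s.
Continuing position by position gives *bakasa; check it forward:
Kutun: *bakasa
  bakasa → bakara   [rhotacism]
  bakara → bagara   [intervocalic voicing]
  bagara (rule 3 does not apply)
  giving Kutun bagara.
Hitorish: *bakasa > bekese > vekese  (by vowel merger, unconditioned shift)
Lutasic: start from *bakasa.
  rule 1 (rhotacism): bakasa → bakara
  rule 2 (intervocalic lenition): bakara → bahara
  ⇒ Lutasic bahara
Only *bakasa yields all of Kutun bagara, Hitorish vekese, Lutasic bahara.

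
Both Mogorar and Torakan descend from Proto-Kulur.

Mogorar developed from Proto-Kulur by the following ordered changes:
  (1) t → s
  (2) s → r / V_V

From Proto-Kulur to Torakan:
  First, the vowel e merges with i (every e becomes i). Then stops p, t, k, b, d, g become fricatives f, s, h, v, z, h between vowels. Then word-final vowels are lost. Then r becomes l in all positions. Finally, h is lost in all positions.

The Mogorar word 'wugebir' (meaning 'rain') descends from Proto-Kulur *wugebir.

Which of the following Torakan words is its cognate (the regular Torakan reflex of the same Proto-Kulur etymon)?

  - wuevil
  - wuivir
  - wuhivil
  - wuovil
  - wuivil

wuivil

Torakan: start from *wugebir.
  rule 1 (vowel merger): wugebir → wugibir
  rule 2 (intervocalic lenition): wugibir → wuhivir
  rule 3: no change — wuhivir
  rule 4 (unconditioned shift): wuhivir → wuhivil
  rule 5 (h-loss): wuhivil → wuivil
  ⇒ Torakan wuivil
Only 'wuivil' matches the regular Torakan development of *wugebir.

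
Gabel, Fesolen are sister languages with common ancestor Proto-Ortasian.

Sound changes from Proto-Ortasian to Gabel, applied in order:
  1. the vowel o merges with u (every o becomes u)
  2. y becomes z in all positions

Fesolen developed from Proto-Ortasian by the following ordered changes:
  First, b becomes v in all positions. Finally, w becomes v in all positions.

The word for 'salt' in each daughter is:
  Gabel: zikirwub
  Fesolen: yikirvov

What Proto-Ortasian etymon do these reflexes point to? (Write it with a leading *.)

*yikirwob

Position 6: Gabel has w, Fesolen has v. Gabel preserves w here (none of its changes turn any other segment into w), so the proto-segment is *w.
Position 8: Gabel has b, Fesolen has v. Gabel preserves b here (none of its changes turn any other segment into b), so the proto-segment is *b.
Position 1: Gabel has z, Fesolen has y. Fesolen preserves y here (none of its changes turn any other segment into y), so the proto-segment is *y.
Continuing position by position gives *yikirwob; check it forward:
Gabel: *yikirwob
  yikirwob → yikirwub   [vowel merger]
  yikirwub → zikirwub   [unconditioned shift]
  giving Gabel zikirwub.
Fesolen: *yikirwob > yikirwov > yikirvov  (by unconditioned shift, unconditioned shift)
Only *yikirwob yields all of Gabel zikirwub, Fesolen yikirvov.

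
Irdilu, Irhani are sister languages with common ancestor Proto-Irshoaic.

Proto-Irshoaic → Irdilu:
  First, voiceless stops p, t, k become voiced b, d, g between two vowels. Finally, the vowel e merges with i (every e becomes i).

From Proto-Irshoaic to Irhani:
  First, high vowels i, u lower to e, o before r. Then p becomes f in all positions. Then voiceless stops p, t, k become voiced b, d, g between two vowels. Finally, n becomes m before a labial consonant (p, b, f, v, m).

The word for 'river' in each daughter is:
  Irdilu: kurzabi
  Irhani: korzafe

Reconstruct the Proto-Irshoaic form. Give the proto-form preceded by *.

*kurzape

Position 2: Irdilu has u, Irhani has o. Irdilu preserves u here (none of its changes turn any other segment into u), so the proto-segment is *u.
Position 6: Irdilu has b, Irhani has f. Taking the neighbouring segments as reconstructed: Irdilu b could go back to *p or *b; Irhani f could go back to *p or *f — the one source consistent with every daughter is *p.
Position 7: Irdilu has i, Irhani has e. Taking the neighbouring segments as reconstructed: Irdilu i could go back to *e or *i; Irhani e can only go back to *e — the one source consistent with every daughter is *e.
This points to *kurzape. Verify forward in each daughter:
Irdilu: *kurzape
  kurzape → kurzabe   [intervocalic voicing]
  kurzabe → kurzabi   [vowel merger]
  giving Irdilu kurzabi.
Irhani: start from *kurzape.
  rule 1 (pre-rhotic lowering): kurzape → korzape
  rule 2 (unconditioned shift): korzape → korzafe
  rule 3: no change — korzafe
  rule 4: no change — korzafe
  ⇒ Irhani korzafe
No other proto-form is consistent with every reflex, so the reconstruction is *kurzape.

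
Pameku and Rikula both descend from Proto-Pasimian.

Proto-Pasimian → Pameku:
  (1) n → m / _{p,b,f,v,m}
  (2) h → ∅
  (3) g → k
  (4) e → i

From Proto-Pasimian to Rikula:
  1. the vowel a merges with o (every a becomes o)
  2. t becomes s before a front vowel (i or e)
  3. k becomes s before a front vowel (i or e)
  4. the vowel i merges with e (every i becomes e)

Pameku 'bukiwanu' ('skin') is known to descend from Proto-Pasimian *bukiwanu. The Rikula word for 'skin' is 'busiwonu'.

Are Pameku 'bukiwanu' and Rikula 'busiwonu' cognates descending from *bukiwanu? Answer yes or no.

no

Derive the expected Rikula reflex of *bukiwanu:
Rikula: *bukiwanu
  bukiwanu → bukiwonu   [vowel merger]
  bukiwonu (rule 2 does not apply)
  bukiwonu → busiwonu   [palatalisation]
  busiwonu → busewonu   [vowel merger]
  giving Rikula busewonu.
The regular Rikula reflex would be 'busewonu', but the attested form is 'busiwonu'. The correspondence is irregular, so they are not cognates (the Rikula form has a different source).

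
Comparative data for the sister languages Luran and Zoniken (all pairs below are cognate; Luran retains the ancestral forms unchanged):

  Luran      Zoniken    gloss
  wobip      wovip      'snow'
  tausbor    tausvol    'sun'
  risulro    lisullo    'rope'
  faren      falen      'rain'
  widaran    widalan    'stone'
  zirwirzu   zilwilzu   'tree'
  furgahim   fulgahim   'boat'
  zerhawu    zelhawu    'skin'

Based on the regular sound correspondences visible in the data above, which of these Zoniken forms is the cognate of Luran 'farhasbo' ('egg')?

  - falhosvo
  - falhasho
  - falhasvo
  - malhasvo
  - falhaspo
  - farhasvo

falhasvo

zirwirzu ~ zilwilzu, furgahim ~ fulgahim — Luran r corresponds to Zoniken l after a vowel, before a consonant other than r, m, n, p, b, f, v.
tausbor ~ tausvol — Luran b corresponds to Zoniken v after a consonant, before a back vowel.
Applying these to Luran 'farhasbo':
  farhasbo → falhasbo   (r→l after a vowel, before a consonant other than r, m, n, p, b, f, v)
  falhasbo → falhasvo   (b→v after a consonant, before a back vowel)
So the Zoniken cognate is 'falhasvo'.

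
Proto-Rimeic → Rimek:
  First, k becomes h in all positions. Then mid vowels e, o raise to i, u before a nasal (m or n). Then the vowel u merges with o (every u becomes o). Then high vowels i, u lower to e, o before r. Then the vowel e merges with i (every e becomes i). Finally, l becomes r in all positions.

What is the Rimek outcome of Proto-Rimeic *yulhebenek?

Rimek: *yulhebenek
  yulhebenek → yulhebeneh   [unconditioned shift]
  yulhebeneh → yulhebineh   [pre-nasal raising]
  yulhebineh → yolhebineh   [vowel merger]
  yolhebineh (rule 4 does not apply)
  yolhebineh → yolhibinih   [vowel merger]
  yolhibinih → yorhibinih   [unconditioned shift]
  giving Rimek yorhibinih.

yorhibinih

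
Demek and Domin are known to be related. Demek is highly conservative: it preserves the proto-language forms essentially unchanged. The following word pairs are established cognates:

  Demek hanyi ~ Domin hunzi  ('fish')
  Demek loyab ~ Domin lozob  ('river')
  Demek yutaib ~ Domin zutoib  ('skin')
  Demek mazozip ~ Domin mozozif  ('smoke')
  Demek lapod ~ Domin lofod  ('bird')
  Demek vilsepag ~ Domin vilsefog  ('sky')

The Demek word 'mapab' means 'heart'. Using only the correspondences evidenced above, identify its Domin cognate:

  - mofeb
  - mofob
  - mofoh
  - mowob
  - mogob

mofob

lapod ~ lofod — Demek a corresponds to Domin o after a consonant, before a labial obstruent.
vilsepag ~ vilsefog — Demek p corresponds to Domin f between vowels (before a back vowel).
loyab ~ lozob — Demek a corresponds to Domin o after a consonant, before a labial obstruent.
Applying these to Demek 'mapab':
  mapab → mopab   (a→o after a consonant, before a labial obstruent)
  mopab → mofab   (p→f between vowels (before a back vowel))
  mofab → mofob   (a→o after a consonant, before a labial obstruent)
So the Domin cognate is 'mofob'.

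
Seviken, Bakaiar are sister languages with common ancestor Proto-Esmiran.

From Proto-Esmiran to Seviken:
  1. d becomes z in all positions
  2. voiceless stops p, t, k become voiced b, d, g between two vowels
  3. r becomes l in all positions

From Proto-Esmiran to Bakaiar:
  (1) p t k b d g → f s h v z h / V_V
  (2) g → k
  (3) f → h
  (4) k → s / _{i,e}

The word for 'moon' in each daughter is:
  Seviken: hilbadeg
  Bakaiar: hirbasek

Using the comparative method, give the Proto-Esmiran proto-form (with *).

*hirbateg

Position 8: Seviken has g, Bakaiar has k. Taking the neighbouring segments as reconstructed: Seviken g can only go back to *g; Bakaiar k could go back to *k or *g — the one source consistent with every daughter is *g.
Position 3: Seviken has l, Bakaiar has r. Bakaiar preserves r here (none of its changes turn any other segment into r), so the proto-segment is *r.
Position 6: Seviken has d, Bakaiar has s. In Seviken, d can only continue *t, so the proto-segment is *t.
Continuing position by position gives *hirbateg; check it forward:
Seviken: *hirbateg > hirbadeg > hilbadeg  (by intervocalic voicing, unconditioned shift)
Bakaiar: *hirbateg > hirbaseg > hirbasek  (by intervocalic lenition, unconditioned shift)
*hirbateg is the unique common source.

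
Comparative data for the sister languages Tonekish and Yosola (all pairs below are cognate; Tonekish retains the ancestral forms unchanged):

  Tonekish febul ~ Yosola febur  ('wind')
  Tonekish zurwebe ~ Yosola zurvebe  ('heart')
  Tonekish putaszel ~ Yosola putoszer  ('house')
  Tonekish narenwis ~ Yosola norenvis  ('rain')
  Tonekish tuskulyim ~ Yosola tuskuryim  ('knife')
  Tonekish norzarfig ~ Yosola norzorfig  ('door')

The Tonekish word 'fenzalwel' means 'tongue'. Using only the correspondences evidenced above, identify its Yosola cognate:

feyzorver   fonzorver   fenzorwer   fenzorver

fenzorver

putaszel ~ putoszer — Tonekish a corresponds to Yosola o after a consonant, before a consonant other than r, m, n, p, b, f, v.
tuskulyim ~ tuskuryim — Tonekish l corresponds to Yosola r after a vowel, before a consonant other than r, m, n, p, b, f, v.
zurwebe ~ zurvebe — Tonekish w corresponds to Yosola v after a consonant, before a front vowel.
febul ~ febur, putaszel ~ putoszer — Tonekish l corresponds to Yosola r word-finally.
Applying these to Tonekish 'fenzalwel':
  fenzalwel → fenzolwel   (a→o after a consonant, before a consonant other than r, m, n, p, b, f, v)
  fenzolwel → fenzorwel   (l→r after a vowel, before a consonant other than r, m, n, p, b, f, v)
  fenzorwel → fenzorvel   (w→v after a consonant, before a front vowel)
  fenzorvel → fenzorver   (l→r word-finally)
So the Yosola cognate is 'fenzorver'.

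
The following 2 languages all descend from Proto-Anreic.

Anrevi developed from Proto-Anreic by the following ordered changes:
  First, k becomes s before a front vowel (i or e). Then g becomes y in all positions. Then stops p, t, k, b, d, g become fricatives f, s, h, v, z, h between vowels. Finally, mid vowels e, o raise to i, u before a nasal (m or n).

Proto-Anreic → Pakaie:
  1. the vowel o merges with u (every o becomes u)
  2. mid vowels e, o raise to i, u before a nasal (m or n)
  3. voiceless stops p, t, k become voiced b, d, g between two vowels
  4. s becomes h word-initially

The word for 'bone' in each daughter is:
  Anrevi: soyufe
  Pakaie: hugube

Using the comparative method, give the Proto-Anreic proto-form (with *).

Position 1: Anrevi has s, Pakaie has h. Taking the neighbouring segments as reconstructed: Anrevi s can only go back to *s; Pakaie h could go back to *s or *h — the one source consistent with every daughter is *s.
Position 3: Anrevi has y, Pakaie has g. Taking the neighbouring segments as reconstructed: Anrevi y could go back to *g or *y; Pakaie g could go back to *k or *g — the one source consistent with every daughter is *g.
Position 2: Anrevi has o, Pakaie has u. Anrevi preserves o here (none of its changes turn any other segment into o), so the proto-segment is *o.
Verify the candidate proto-form against each daughter:
Anrevi: start from *sogupe.
  rule 1: no change — sogupe
  rule 2 (unconditioned shift): sogupe → soyupe
  rule 3 (intervocalic lenition): soyupe → soyufe
  rule 4: no change — soyufe
  ⇒ Anrevi soyufe
Pakaie: start from *sogupe.
  rule 1 (vowel merger): sogupe → sugupe
  rule 2: no change — sugupe
  rule 3 (intervocalic voicing): sugupe → sugube
  rule 4 (debuccalisation): sugube → hugube
  ⇒ Pakaie hugube
Only *sogupe yields all of Anrevi soyufe, Pakaie hugube.

*sogupe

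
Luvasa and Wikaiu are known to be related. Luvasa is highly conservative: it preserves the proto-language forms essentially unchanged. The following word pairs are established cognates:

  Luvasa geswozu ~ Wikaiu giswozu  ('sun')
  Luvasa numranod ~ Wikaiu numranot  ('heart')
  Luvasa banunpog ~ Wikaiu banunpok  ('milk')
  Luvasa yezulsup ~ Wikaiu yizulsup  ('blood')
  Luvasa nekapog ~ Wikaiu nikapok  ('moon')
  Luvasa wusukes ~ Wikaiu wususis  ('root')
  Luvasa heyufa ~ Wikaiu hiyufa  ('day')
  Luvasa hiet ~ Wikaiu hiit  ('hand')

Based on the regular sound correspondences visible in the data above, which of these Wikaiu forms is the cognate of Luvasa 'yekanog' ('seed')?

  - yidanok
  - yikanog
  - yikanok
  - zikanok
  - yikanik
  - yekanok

yikanok

geswozu ~ giswozu, yezulsup ~ yizulsup — Luvasa e corresponds to Wikaiu i after a consonant, before a consonant other than r, m, n, p, b, f, v.
banunpog ~ banunpok, nekapog ~ nikapok — Luvasa g corresponds to Wikaiu k word-finally.
Applying these to Luvasa 'yekanog':
  yekanog → yikanog   (e→i after a consonant, before a consonant other than r, m, n, p, b, f, v)
  yikanog → yikanok   (g→k word-finally)
So the Wikaiu cognate is 'yikanok'.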